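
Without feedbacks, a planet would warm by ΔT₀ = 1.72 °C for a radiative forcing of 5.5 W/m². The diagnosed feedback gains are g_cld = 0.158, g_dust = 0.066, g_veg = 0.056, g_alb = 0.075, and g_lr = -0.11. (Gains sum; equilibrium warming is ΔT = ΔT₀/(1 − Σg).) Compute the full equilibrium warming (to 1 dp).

Total gain g = 0.158 + 0.066 + 0.056 + 0.075 − 0.11 = 0.245.
Amplification A = 1/(1 − 0.245) = 1.325.
ΔT = 1.72 × 1.325 = 2.3 °C.

2.3 °C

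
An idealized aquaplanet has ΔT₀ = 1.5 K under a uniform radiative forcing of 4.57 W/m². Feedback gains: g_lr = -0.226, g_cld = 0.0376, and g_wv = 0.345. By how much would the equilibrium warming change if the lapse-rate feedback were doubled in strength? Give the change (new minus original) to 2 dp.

-0.38 K

Original: g = 0.1566, ΔT = 1.5/(1−0.1566) = 1.7785 K.
With doubled lapse-rate: g' = -0.0694, ΔT' = 1.5/(1+0.0694) = 1.4027 K.
Change = 1.4027 − 1.7785 = -0.38 K.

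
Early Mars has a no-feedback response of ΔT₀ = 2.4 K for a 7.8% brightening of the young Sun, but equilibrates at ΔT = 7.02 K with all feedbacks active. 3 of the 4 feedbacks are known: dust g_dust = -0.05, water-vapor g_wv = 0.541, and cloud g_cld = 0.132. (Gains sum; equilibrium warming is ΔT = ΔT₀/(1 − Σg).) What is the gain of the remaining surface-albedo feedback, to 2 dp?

0.04

Amplification A = ΔT/ΔT₀ = 7.02/2.4 = 2.925.
Total gain g = 1 − 1/A = 1 − 1/2.925 = 0.6581.
Known gains sum to -0.05 + 0.541 + 0.132 = 0.623.
g_alb = 0.6581 − 0.623 = 0.04.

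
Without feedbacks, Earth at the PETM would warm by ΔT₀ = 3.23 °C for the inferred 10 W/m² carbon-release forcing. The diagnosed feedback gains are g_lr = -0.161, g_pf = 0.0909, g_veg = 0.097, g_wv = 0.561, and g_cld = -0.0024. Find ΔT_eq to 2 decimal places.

Total gain g = -0.161 + 0.0909 + 0.097 + 0.561 − 0.0024 = 0.5855.
Amplification A = 1/(1 − 0.5855) = 2.413.
ΔT = 3.23 × 2.413 = 7.79 °C.

7.79 °C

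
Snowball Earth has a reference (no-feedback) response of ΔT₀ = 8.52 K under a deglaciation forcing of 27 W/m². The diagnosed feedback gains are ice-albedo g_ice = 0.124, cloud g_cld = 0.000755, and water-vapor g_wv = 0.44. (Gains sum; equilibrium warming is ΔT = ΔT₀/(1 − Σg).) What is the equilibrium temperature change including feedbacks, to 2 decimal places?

19.58 K

Total gain g = 0.124 + 0.000755 + 0.44 = 0.564755.
Amplification A = 1/(1 − 0.564755) = 2.298.
ΔT = 8.52 × 2.298 = 19.58 K.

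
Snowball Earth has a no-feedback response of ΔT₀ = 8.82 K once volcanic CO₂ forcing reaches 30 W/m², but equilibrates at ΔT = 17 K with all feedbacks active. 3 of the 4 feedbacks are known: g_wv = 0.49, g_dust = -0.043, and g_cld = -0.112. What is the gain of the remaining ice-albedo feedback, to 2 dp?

0.15

Amplification A = ΔT/ΔT₀ = 17/8.82 = 1.927.
Total gain g = 1 − 1/A = 1 − 1/1.927 = 0.4811.
Known gains sum to 0.49 − 0.043 − 0.112 = 0.335.
g_ice = 0.4811 − 0.335 = 0.15.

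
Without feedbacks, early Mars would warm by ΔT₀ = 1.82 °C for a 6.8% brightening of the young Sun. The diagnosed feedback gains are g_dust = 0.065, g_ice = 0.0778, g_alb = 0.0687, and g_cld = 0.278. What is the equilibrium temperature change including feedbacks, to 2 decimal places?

Total gain g = 0.065 + 0.0778 + 0.0687 + 0.278 = 0.4895.
Amplification A = 1/(1 − 0.4895) = 1.959.
ΔT = 1.82 × 1.959 = 3.57 °C.

3.57 °C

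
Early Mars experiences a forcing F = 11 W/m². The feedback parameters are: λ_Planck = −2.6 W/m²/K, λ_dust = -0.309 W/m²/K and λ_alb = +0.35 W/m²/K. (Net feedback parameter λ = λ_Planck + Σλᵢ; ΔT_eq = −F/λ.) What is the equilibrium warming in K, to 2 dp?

Net feedback parameter λ = (−2.6) + (-0.309) + (+0.35) = -2.559 W/m²/K.
ΔT = −F/λ = −11/(-2.559) = 4.30 K.

4.30 K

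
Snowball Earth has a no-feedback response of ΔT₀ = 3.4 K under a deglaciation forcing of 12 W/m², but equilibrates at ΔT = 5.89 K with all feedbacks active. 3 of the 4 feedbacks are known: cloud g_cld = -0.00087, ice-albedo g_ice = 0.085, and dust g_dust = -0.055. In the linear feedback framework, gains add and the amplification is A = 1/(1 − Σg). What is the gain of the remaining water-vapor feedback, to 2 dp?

0.39

Amplification A = ΔT/ΔT₀ = 5.89/3.4 = 1.732.
Total gain g = 1 − 1/A = 1 − 1/1.732 = 0.4226.
Known gains sum to -0.00087 + 0.085 − 0.055 = 0.02913.
g_wv = 0.4226 − 0.02913 = 0.39.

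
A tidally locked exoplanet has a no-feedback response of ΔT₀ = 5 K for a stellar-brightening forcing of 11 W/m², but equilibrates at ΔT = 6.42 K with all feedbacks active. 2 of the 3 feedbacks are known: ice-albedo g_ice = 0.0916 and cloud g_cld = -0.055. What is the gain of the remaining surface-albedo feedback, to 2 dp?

0.18

Amplification A = ΔT/ΔT₀ = 6.42/5 = 1.284.
Total gain g = 1 − 1/A = 1 − 1/1.284 = 0.2212.
Known gains sum to 0.0916 − 0.055 = 0.0366.
g_alb = 0.2212 − 0.0366 = 0.18.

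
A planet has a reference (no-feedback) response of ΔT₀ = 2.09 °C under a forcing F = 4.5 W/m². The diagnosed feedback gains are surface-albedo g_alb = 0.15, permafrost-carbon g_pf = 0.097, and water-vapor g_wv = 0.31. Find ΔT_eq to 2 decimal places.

4.72 °C

Total gain g = 0.15 + 0.097 + 0.31 = 0.557.
Amplification A = 1/(1 − 0.557) = 2.257.
ΔT = 2.09 × 2.257 = 4.72 °C.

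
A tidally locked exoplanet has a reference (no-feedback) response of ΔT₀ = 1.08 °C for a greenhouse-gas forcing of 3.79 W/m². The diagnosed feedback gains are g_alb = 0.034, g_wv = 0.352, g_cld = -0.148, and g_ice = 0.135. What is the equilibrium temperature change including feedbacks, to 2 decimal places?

1.72 °C

Total gain g = 0.034 + 0.352 − 0.148 + 0.135 = 0.373.
Amplification A = 1/(1 − 0.373) = 1.595.
ΔT = 1.08 × 1.595 = 1.72 °C.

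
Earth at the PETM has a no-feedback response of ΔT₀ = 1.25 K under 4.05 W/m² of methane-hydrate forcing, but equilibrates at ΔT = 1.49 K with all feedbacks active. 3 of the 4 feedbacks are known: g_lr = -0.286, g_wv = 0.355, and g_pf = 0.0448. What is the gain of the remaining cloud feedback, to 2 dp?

0.05

Amplification A = ΔT/ΔT₀ = 1.49/1.25 = 1.192.
Total gain g = 1 − 1/A = 1 − 1/1.192 = 0.1611.
Known gains sum to -0.286 + 0.355 + 0.0448 = 0.1138.
g_cld = 0.1611 − 0.1138 = 0.05.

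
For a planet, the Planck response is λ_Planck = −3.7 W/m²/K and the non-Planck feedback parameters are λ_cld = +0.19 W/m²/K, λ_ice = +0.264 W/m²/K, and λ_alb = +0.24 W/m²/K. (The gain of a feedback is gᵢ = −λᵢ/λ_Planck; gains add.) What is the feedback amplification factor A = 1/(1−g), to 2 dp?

1.23

Convert to gains: g_cld = 0.19/3.7 = 0.05135; g_ice = 0.264/3.7 = 0.07135; g_alb = 0.24/3.7 = 0.06486.
Total gain g = 0.18756.
A = 1/(1 − 0.18756) = 1.23.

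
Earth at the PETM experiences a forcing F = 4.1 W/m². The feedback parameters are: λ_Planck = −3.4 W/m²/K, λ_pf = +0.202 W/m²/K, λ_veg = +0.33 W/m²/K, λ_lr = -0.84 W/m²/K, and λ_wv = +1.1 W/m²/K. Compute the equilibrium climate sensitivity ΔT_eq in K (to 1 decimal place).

1.6 K

Net feedback parameter λ = (−3.4) + (+0.202) + (+0.33) + (-0.84) + (+1.1) = -2.608 W/m²/K.
ΔT = −F/λ = −4.1/(-2.608) = 1.6 K.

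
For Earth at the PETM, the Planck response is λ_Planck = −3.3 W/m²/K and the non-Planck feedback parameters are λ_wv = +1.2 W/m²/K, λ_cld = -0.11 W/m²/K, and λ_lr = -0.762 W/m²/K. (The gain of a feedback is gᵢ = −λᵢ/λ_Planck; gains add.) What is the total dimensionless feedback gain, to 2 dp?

0.10

Convert to gains: g_wv = 1.2/3.3 = 0.3636; g_cld = -0.11/3.3 = -0.03333; g_lr = -0.762/3.3 = -0.2309.
Total gain g = 0.09937.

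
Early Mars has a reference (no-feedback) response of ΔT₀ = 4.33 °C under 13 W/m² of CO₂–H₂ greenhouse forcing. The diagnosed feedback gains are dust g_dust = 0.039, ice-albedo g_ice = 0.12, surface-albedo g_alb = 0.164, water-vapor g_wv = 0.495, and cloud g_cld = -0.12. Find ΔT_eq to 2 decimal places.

14.34 °C

Total gain g = 0.039 + 0.12 + 0.164 + 0.495 − 0.12 = 0.698.
Amplification A = 1/(1 − 0.698) = 3.311.
ΔT = 4.33 × 3.311 = 14.34 °C.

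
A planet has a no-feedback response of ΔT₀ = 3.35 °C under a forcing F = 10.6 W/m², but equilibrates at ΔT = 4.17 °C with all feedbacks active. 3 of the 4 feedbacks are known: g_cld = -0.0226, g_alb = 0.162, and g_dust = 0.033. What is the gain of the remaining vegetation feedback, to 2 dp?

0.02

Amplification A = ΔT/ΔT₀ = 4.17/3.35 = 1.245.
Total gain g = 1 − 1/A = 1 − 1/1.245 = 0.1968.
Known gains sum to -0.0226 + 0.162 + 0.033 = 0.1724.
g_veg = 0.1968 − 0.1724 = 0.02.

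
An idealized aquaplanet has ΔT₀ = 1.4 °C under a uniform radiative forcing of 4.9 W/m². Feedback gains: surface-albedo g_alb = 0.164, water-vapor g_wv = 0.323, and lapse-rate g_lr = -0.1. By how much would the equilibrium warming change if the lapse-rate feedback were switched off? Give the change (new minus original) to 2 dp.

Original: g = 0.387, ΔT = 1.4/(1−0.387) = 2.2838 °C.
Without lapse-rate: g' = 0.487, ΔT' = 1.4/(1−0.487) = 2.7290 °C.
Change = 2.7290 − 2.2838 = 0.45 °C.

0.45 °C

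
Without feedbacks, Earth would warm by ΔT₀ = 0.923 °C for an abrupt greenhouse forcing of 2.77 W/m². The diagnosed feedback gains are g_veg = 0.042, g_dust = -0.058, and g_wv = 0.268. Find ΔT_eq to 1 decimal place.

Total gain g = 0.042 − 0.058 + 0.268 = 0.252.
Amplification A = 1/(1 − 0.252) = 1.337.
ΔT = 0.923 × 1.337 = 1.2 °C.

1.2 °C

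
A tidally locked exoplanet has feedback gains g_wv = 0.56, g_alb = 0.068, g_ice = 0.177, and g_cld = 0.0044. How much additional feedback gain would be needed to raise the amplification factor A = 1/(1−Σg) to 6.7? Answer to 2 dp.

Current total gain = 0.8094.
Target gain for A = 6.7: g* = 1 − 1/6.7 = 0.8507.
Additional gain needed = 0.8507 − 0.8094 = 0.04.

0.04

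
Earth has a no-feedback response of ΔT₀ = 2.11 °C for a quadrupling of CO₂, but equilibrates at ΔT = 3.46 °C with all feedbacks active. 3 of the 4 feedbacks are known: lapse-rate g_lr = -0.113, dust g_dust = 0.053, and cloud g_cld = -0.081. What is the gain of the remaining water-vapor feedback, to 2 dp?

0.53

Amplification A = ΔT/ΔT₀ = 3.46/2.11 = 1.64.
Total gain g = 1 − 1/A = 1 − 1/1.64 = 0.3902.
Known gains sum to -0.113 + 0.053 − 0.081 = -0.141.
g_wv = 0.3902 + 0.141 = 0.53.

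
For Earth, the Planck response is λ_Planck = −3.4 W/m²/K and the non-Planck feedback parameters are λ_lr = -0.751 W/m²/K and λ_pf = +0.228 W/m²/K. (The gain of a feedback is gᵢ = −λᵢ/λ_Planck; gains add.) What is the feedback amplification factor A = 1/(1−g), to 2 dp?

0.87

Convert to gains: g_lr = -0.751/3.4 = -0.2209; g_pf = 0.228/3.4 = 0.06706.
Total gain g = -0.15384.
A = 1/(1 + 0.15384) = 0.87.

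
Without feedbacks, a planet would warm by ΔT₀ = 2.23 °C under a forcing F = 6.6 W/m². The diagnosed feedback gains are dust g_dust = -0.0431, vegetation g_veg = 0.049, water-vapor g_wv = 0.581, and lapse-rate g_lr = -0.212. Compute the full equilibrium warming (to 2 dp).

3.57 °C

Total gain g = -0.0431 + 0.049 + 0.581 − 0.212 = 0.3749.
Amplification A = 1/(1 − 0.3749) = 1.6.
ΔT = 2.23 × 1.6 = 3.57 °C.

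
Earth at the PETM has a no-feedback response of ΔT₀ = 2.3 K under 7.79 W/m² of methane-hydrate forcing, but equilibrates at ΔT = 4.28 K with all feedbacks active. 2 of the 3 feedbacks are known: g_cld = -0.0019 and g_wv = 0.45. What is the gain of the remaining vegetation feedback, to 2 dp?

Amplification A = ΔT/ΔT₀ = 4.28/2.3 = 1.861.
Total gain g = 1 − 1/A = 1 − 1/1.861 = 0.4627.
Known gains sum to -0.0019 + 0.45 = 0.4481.
g_veg = 0.4627 − 0.4481 = 0.01.

0.01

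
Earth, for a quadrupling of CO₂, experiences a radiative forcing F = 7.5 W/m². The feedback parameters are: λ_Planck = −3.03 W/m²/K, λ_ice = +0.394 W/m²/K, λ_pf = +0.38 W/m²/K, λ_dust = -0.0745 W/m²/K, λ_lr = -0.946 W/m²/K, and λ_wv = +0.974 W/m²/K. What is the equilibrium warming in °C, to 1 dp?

3.3 °C

Net feedback parameter λ = (−3.03) + (+0.394) + (+0.38) + (-0.0745) + (-0.946) + (+0.974) = -2.3025 W/m²/K.
ΔT = −F/λ = −7.5/(-2.3025) = 3.3 °C.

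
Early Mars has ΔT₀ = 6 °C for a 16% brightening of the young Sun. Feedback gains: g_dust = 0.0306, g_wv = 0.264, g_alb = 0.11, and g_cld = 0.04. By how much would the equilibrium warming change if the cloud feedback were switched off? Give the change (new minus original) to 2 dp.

Original: g = 0.4446, ΔT = 6/(1−0.4446) = 10.8030 °C.
Without cloud: g' = 0.4046, ΔT' = 6/(1−0.4046) = 10.0773 °C.
Change = 10.0773 − 10.8030 = -0.73 °C.

-0.73 °C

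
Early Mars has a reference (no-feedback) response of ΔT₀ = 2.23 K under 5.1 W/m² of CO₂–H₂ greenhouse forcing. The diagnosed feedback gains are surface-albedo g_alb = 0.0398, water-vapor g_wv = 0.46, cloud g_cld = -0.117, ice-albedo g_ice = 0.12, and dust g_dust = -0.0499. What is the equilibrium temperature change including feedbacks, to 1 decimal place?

4.1 K

Total gain g = 0.0398 + 0.46 − 0.117 + 0.12 − 0.0499 = 0.4529.
Amplification A = 1/(1 − 0.4529) = 1.828.
ΔT = 2.23 × 1.828 = 4.1 K.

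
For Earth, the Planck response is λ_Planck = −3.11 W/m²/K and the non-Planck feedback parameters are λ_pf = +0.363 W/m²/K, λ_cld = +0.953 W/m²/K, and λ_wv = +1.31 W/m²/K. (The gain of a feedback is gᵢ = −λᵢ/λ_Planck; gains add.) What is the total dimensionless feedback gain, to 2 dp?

0.84

Convert to gains: g_pf = 0.363/3.11 = 0.1167; g_cld = 0.953/3.11 = 0.3064; g_wv = 1.31/3.11 = 0.4212.
Total gain g = 0.8443.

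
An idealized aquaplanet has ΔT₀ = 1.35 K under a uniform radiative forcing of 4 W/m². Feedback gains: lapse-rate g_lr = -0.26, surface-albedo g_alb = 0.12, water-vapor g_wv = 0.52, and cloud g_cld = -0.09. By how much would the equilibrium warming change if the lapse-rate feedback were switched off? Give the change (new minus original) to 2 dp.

Original: g = 0.29, ΔT = 1.35/(1−0.29) = 1.9014 K.
Without lapse-rate: g' = 0.55, ΔT' = 1.35/(1−0.55) = 3.0000 K.
Change = 3.0000 − 1.9014 = 1.10 K.

1.10 K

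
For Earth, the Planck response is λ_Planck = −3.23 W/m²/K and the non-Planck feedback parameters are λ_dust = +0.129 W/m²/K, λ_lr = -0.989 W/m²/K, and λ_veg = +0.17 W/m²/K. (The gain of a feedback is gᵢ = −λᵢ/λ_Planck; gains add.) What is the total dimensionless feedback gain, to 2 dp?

-0.21

Convert to gains: g_dust = 0.129/3.23 = 0.03994; g_lr = -0.989/3.23 = -0.3062; g_veg = 0.17/3.23 = 0.05263.
Total gain g = -0.21363.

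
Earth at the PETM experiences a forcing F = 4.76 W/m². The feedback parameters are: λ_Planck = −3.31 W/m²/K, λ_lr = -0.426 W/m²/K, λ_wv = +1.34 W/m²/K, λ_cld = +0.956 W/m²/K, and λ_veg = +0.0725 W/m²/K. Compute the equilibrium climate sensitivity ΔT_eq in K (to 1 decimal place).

3.5 K

Net feedback parameter λ = (−3.31) + (-0.426) + (+1.34) + (+0.956) + (+0.0725) = -1.3675 W/m²/K.
ΔT = −F/λ = −4.76/(-1.3675) = 3.5 K.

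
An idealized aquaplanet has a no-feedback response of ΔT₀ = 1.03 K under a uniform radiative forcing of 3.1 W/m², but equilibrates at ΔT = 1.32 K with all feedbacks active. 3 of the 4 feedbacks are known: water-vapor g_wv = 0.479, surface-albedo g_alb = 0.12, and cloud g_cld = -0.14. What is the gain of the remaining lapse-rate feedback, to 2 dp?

Amplification A = ΔT/ΔT₀ = 1.32/1.03 = 1.282.
Total gain g = 1 − 1/A = 1 − 1/1.282 = 0.22.
Known gains sum to 0.479 + 0.12 − 0.14 = 0.459.
g_lr = 0.22 − 0.459 = -0.24.

-0.24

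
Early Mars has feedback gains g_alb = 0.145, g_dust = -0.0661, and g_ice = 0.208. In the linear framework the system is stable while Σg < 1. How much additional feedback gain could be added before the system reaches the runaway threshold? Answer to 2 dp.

Current total gain = 0.145 − 0.0661 + 0.208 = 0.2869.
Margin to runaway = 1 − 0.2869 = 0.71.

0.71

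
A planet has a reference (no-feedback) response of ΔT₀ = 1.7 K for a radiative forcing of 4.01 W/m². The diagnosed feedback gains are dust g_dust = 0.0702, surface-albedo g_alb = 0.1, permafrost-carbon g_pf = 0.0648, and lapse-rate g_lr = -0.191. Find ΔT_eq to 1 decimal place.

1.8 K

Total gain g = 0.0702 + 0.1 + 0.0648 − 0.191 = 0.044.
Amplification A = 1/(1 − 0.044) = 1.046.
ΔT = 1.7 × 1.046 = 1.8 K.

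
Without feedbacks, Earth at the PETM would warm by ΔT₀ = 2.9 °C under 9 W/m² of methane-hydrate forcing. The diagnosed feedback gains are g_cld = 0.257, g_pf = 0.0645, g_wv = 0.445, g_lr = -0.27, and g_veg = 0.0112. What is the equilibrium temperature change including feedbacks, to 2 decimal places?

5.89 °C

Total gain g = 0.257 + 0.0645 + 0.445 − 0.27 + 0.0112 = 0.5077.
Amplification A = 1/(1 − 0.5077) = 2.031.
ΔT = 2.9 × 2.031 = 5.89 °C.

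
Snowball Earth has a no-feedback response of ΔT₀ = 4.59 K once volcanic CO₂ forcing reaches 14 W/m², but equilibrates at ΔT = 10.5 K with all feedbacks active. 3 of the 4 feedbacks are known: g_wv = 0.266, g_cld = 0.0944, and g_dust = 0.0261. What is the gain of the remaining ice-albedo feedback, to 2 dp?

Amplification A = ΔT/ΔT₀ = 10.5/4.59 = 2.288.
Total gain g = 1 − 1/A = 1 − 1/2.288 = 0.5629.
Known gains sum to 0.266 + 0.0944 + 0.0261 = 0.3865.
g_ice = 0.5629 − 0.3865 = 0.18.

0.18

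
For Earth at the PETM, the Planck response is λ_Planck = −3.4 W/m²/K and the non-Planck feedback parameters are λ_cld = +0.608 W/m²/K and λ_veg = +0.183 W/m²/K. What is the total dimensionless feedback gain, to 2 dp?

Convert to gains: g_cld = 0.608/3.4 = 0.1788; g_veg = 0.183/3.4 = 0.05382.
Total gain g = 0.23262.

0.23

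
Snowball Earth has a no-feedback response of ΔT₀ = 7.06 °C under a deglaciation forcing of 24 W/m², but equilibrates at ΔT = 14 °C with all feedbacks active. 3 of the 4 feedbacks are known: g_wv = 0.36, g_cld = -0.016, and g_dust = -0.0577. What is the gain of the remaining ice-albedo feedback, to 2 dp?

Amplification A = ΔT/ΔT₀ = 14/7.06 = 1.983.
Total gain g = 1 − 1/A = 1 − 1/1.983 = 0.4957.
Known gains sum to 0.36 − 0.016 − 0.0577 = 0.2863.
g_ice = 0.4957 − 0.2863 = 0.21.

0.21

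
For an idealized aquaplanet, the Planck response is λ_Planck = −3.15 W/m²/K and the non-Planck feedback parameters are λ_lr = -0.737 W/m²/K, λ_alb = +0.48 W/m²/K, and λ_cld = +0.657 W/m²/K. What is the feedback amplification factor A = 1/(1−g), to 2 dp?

Convert to gains: g_lr = -0.737/3.15 = -0.234; g_alb = 0.48/3.15 = 0.1524; g_cld = 0.657/3.15 = 0.2086.
Total gain g = 0.127.
A = 1/(1 − 0.127) = 1.15.

1.15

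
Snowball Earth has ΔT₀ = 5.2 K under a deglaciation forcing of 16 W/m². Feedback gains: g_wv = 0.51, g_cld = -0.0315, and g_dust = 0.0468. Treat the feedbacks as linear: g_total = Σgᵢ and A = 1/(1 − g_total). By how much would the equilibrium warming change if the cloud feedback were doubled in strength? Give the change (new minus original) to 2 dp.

Original: g = 0.5253, ΔT = 5.2/(1−0.5253) = 10.9543 K.
With doubled cloud: g' = 0.4938, ΔT' = 5.2/(1−0.4938) = 10.2726 K.
Change = 10.2726 − 10.9543 = -0.68 K.

-0.68 K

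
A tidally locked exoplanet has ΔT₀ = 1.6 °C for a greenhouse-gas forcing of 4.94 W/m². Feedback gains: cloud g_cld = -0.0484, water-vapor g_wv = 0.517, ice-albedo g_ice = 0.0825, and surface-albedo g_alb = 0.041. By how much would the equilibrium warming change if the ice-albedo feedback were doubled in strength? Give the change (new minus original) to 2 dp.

0.99 °C

Original: g = 0.5921, ΔT = 1.6/(1−0.5921) = 3.9225 °C.
With doubled ice-albedo: g' = 0.6746, ΔT' = 1.6/(1−0.6746) = 4.9170 °C.
Change = 4.9170 − 3.9225 = 0.99 °C.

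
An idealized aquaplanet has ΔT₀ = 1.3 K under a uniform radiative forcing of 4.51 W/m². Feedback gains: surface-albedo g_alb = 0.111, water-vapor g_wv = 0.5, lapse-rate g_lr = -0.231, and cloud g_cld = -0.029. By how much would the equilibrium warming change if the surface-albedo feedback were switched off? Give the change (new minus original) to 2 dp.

Original: g = 0.351, ΔT = 1.3/(1−0.351) = 2.0031 K.
Without surface-albedo: g' = 0.24, ΔT' = 1.3/(1−0.24) = 1.7105 K.
Change = 1.7105 − 2.0031 = -0.29 K.

-0.29 K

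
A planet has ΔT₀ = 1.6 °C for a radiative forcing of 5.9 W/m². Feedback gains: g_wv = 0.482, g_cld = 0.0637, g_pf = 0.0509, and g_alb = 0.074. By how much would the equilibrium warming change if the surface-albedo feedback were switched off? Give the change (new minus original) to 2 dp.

-0.89 °C

Original: g = 0.6706, ΔT = 1.6/(1−0.6706) = 4.8573 °C.
Without surface-albedo: g' = 0.5966, ΔT' = 1.6/(1−0.5966) = 3.9663 °C.
Change = 3.9663 − 4.8573 = -0.89 °C.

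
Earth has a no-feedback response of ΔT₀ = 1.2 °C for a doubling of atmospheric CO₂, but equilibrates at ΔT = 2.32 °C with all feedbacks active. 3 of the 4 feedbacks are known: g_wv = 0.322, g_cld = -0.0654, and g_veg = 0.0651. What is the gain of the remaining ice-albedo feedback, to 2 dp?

0.16

Amplification A = ΔT/ΔT₀ = 2.32/1.2 = 1.933.
Total gain g = 1 − 1/A = 1 − 1/1.933 = 0.4827.
Known gains sum to 0.322 − 0.0654 + 0.0651 = 0.3217.
g_ice = 0.4827 − 0.3217 = 0.16.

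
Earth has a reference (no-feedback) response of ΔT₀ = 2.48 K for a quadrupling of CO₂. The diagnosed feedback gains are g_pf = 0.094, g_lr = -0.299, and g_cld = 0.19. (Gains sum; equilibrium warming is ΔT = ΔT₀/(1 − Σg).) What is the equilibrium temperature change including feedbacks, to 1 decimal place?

2.4 K

Total gain g = 0.094 − 0.299 + 0.19 = -0.015.
Amplification A = 1/(1 + 0.015) = 0.9852.
ΔT = 2.48 × 0.9852 = 2.4 K.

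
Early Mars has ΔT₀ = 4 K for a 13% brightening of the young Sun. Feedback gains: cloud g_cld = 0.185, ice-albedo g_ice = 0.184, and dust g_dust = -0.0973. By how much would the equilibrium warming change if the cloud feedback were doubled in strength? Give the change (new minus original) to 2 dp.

Original: g = 0.2717, ΔT = 4/(1−0.2717) = 5.4922 K.
With doubled cloud: g' = 0.4567, ΔT' = 4/(1−0.4567) = 7.3624 K.
Change = 7.3624 − 5.4922 = 1.87 K.

1.87 K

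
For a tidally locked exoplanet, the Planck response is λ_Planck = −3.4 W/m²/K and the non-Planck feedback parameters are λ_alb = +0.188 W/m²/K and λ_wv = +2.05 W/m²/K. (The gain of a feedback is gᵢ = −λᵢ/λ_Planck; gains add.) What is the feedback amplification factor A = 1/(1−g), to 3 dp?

2.926

Convert to gains: g_alb = 0.188/3.4 = 0.05529; g_wv = 2.05/3.4 = 0.6029.
Total gain g = 0.65819.
A = 1/(1 − 0.65819) = 2.926.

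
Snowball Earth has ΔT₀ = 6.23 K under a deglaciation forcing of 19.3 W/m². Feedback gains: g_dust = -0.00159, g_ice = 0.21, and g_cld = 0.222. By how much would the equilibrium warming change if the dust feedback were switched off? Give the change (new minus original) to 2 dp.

0.03 K

Original: g = 0.43041, ΔT = 6.23/(1−0.43041) = 10.9377 K.
Without dust: g' = 0.432, ΔT' = 6.23/(1−0.432) = 10.9683 K.
Change = 10.9683 − 10.9377 = 0.03 K.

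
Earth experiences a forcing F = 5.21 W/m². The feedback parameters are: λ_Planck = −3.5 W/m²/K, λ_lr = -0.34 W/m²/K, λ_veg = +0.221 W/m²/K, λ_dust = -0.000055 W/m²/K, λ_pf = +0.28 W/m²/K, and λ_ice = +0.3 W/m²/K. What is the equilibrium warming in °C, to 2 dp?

Net feedback parameter λ = (−3.5) + (-0.34) + (+0.221) + (-0.000055) + (+0.28) + (+0.3) = -3.039055 W/m²/K.
ΔT = −F/λ = −5.21/(-3.039055) = 1.71 °C.

1.71 °C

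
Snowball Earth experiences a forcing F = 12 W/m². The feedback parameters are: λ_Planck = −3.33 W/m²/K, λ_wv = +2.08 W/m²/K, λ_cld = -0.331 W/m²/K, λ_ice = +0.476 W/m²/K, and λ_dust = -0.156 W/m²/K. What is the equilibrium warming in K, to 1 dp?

Net feedback parameter λ = (−3.33) + (+2.08) + (-0.331) + (+0.476) + (-0.156) = -1.261 W/m²/K.
ΔT = −F/λ = −12/(-1.261) = 9.5 K.

9.5 K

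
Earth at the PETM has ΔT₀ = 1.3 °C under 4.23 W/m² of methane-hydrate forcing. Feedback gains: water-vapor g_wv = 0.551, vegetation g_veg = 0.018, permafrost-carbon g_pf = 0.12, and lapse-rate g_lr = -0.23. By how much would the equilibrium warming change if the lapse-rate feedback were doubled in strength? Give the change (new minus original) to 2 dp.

Original: g = 0.459, ΔT = 1.3/(1−0.459) = 2.4030 °C.
With doubled lapse-rate: g' = 0.229, ΔT' = 1.3/(1−0.229) = 1.6861 °C.
Change = 1.6861 − 2.4030 = -0.72 °C.

-0.72 °C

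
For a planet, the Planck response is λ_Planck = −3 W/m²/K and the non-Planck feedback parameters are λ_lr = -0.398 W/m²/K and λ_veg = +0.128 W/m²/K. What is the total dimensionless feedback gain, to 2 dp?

Convert to gains: g_lr = -0.398/3 = -0.1327; g_veg = 0.128/3 = 0.04267.
Total gain g = -0.09003.

-0.09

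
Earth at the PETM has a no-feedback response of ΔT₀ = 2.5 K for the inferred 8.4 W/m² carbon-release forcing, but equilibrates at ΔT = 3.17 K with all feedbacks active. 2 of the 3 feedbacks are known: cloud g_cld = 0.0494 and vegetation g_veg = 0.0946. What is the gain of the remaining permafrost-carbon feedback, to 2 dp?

Amplification A = ΔT/ΔT₀ = 3.17/2.5 = 1.268.
Total gain g = 1 − 1/A = 1 − 1/1.268 = 0.2114.
Known gains sum to 0.0494 + 0.0946 = 0.144.
g_pf = 0.2114 − 0.144 = 0.07.

0.07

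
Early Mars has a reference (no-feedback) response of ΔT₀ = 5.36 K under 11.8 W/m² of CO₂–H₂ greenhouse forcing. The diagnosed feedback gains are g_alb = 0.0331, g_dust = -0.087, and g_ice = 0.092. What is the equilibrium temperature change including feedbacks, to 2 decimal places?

Total gain g = 0.0331 − 0.087 + 0.092 = 0.0381.
Amplification A = 1/(1 − 0.0381) = 1.04.
ΔT = 5.36 × 1.04 = 5.57 K.

5.57 K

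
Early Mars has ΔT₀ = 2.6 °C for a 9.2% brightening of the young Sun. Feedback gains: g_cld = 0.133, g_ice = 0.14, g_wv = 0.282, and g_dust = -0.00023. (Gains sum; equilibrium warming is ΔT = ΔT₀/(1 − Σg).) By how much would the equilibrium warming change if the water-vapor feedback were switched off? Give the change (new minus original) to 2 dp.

Original: g = 0.55477, ΔT = 2.6/(1−0.55477) = 5.8397 °C.
Without water-vapor: g' = 0.27277, ΔT' = 2.6/(1−0.27277) = 3.5752 °C.
Change = 3.5752 − 5.8397 = -2.26 °C.

-2.26 °C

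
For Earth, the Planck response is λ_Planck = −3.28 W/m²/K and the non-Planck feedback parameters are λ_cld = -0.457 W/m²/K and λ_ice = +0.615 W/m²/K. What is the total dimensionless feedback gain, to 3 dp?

0.048

Convert to gains: g_cld = -0.457/3.28 = -0.1393; g_ice = 0.615/3.28 = 0.1875.
Total gain g = 0.0482.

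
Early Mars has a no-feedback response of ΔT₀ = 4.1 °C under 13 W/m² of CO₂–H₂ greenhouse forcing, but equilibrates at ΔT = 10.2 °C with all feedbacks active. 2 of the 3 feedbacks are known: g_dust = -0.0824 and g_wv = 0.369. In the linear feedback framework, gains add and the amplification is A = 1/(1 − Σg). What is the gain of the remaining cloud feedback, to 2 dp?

Amplification A = ΔT/ΔT₀ = 10.2/4.1 = 2.488.
Total gain g = 1 − 1/A = 1 − 1/2.488 = 0.5981.
Known gains sum to -0.0824 + 0.369 = 0.2866.
g_cld = 0.5981 − 0.2866 = 0.31.

0.31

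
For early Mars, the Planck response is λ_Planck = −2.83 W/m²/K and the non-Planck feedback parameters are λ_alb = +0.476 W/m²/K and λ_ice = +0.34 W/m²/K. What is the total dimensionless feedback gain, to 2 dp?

Convert to gains: g_alb = 0.476/2.83 = 0.1682; g_ice = 0.34/2.83 = 0.1201.
Total gain g = 0.2883.

0.29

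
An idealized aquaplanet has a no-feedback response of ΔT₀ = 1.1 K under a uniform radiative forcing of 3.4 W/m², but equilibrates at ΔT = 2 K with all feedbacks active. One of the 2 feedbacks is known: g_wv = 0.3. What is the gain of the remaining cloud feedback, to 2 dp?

0.15

Amplification A = ΔT/ΔT₀ = 2/1.1 = 1.818.
Total gain g = 1 − 1/A = 1 − 1/1.818 = 0.4499.
The known gain is 0.3.
g_cld = 0.4499 − 0.3 = 0.15.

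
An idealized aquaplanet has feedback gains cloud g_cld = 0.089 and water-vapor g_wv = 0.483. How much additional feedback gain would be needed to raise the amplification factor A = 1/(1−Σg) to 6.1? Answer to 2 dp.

Current total gain = 0.572.
Target gain for A = 6.1: g* = 1 − 1/6.1 = 0.8361.
Additional gain needed = 0.8361 − 0.572 = 0.26.

0.26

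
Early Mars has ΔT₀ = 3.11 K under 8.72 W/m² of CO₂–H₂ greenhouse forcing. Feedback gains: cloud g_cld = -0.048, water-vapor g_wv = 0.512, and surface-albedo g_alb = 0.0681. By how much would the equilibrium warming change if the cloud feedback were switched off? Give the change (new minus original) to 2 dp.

0.76 K

Original: g = 0.5321, ΔT = 3.11/(1−0.5321) = 6.6467 K.
Without cloud: g' = 0.5801, ΔT' = 3.11/(1−0.5801) = 7.4065 K.
Change = 7.4065 − 6.6467 = 0.76 K.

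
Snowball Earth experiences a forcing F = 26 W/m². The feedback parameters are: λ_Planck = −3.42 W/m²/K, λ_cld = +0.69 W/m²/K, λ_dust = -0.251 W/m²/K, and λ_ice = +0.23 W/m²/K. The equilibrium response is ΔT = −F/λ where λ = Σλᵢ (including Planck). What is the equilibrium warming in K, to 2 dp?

Net feedback parameter λ = (−3.42) + (+0.69) + (-0.251) + (+0.23) = -2.751 W/m²/K.
ΔT = −F/λ = −26/(-2.751) = 9.45 K.

9.45 K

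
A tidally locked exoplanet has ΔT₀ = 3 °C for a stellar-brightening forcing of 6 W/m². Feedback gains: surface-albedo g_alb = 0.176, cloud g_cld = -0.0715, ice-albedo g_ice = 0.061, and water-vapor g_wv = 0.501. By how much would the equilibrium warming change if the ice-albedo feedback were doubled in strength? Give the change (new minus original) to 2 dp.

Original: g = 0.6665, ΔT = 3/(1−0.6665) = 8.9955 °C.
With doubled ice-albedo: g' = 0.7275, ΔT' = 3/(1−0.7275) = 11.0092 °C.
Change = 11.0092 − 8.9955 = 2.01 °C.

2.01 °C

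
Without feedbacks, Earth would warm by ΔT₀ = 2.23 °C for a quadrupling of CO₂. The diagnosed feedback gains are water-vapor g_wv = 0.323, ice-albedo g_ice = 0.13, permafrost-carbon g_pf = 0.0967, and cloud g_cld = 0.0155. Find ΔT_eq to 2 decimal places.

5.13 °C

Total gain g = 0.323 + 0.13 + 0.0967 + 0.0155 = 0.5652.
Amplification A = 1/(1 − 0.5652) = 2.3.
ΔT = 2.23 × 2.3 = 5.13 °C.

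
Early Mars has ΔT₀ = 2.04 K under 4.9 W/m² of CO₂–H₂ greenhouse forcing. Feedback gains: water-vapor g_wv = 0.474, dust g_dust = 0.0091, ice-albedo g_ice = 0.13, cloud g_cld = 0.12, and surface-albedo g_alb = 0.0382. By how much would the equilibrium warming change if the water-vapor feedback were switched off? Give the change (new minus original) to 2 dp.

Original: g = 0.7713, ΔT = 2.04/(1−0.7713) = 8.9200 K.
Without water-vapor: g' = 0.2973, ΔT' = 2.04/(1−0.2973) = 2.9031 K.
Change = 2.9031 − 8.9200 = -6.02 K.

-6.02 K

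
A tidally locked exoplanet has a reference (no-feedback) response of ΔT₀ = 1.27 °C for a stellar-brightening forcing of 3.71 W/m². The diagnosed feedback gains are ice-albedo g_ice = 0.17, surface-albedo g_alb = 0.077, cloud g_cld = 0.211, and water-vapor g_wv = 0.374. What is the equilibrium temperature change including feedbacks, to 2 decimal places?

Total gain g = 0.17 + 0.077 + 0.211 + 0.374 = 0.832.
Amplification A = 1/(1 − 0.832) = 5.952.
ΔT = 1.27 × 5.952 = 7.56 °C.

7.56 °C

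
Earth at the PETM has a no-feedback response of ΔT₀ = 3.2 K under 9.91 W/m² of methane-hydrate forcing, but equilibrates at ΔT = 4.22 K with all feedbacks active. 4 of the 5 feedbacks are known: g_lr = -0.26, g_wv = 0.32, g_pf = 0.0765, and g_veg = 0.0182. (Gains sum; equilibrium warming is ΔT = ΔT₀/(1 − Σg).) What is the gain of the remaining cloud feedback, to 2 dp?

Amplification A = ΔT/ΔT₀ = 4.22/3.2 = 1.319.
Total gain g = 1 − 1/A = 1 − 1/1.319 = 0.2418.
Known gains sum to -0.26 + 0.32 + 0.0765 + 0.0182 = 0.1547.
g_cld = 0.2418 − 0.1547 = 0.09.

0.09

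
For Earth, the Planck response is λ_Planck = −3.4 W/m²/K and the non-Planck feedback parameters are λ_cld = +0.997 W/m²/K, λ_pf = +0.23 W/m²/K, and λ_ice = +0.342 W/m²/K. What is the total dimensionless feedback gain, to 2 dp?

0.46

Convert to gains: g_cld = 0.997/3.4 = 0.2932; g_pf = 0.23/3.4 = 0.06765; g_ice = 0.342/3.4 = 0.1006.
Total gain g = 0.46145.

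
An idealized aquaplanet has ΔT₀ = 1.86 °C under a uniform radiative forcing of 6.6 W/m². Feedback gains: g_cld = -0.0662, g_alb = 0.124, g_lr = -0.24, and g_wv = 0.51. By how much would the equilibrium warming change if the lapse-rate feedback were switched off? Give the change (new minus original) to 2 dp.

1.54 °C

Original: g = 0.3278, ΔT = 1.86/(1−0.3278) = 2.7670 °C.
Without lapse-rate: g' = 0.5678, ΔT' = 1.86/(1−0.5678) = 4.3036 °C.
Change = 4.3036 − 2.7670 = 1.54 °C.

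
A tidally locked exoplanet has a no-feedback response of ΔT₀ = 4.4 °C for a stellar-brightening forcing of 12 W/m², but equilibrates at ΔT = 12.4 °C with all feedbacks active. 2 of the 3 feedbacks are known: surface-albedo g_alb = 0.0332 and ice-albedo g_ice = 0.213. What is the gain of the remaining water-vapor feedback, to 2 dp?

Amplification A = ΔT/ΔT₀ = 12.4/4.4 = 2.818.
Total gain g = 1 − 1/A = 1 − 1/2.818 = 0.6451.
Known gains sum to 0.0332 + 0.213 = 0.2462.
g_wv = 0.6451 − 0.2462 = 0.40.

0.40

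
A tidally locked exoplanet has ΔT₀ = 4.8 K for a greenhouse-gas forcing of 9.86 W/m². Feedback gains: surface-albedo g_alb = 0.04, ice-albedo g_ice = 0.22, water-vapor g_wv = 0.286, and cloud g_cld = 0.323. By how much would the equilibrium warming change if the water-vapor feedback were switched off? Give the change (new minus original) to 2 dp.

Original: g = 0.869, ΔT = 4.8/(1−0.869) = 36.6412 K.
Without water-vapor: g' = 0.583, ΔT' = 4.8/(1−0.583) = 11.5108 K.
Change = 11.5108 − 36.6412 = -25.13 K.

-25.13 K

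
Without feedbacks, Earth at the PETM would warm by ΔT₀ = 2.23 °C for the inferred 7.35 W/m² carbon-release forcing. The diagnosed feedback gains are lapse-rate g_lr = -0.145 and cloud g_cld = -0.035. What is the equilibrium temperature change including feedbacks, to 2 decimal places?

Total gain g = -0.145 − 0.035 = -0.18.
Amplification A = 1/(1 + 0.18) = 0.8475.
ΔT = 2.23 × 0.8475 = 1.89 °C.

1.89 °C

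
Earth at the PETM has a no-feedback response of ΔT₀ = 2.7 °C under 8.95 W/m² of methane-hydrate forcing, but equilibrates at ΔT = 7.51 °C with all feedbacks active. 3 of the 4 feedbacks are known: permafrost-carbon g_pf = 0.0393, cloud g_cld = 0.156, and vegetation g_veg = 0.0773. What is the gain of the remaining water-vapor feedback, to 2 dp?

0.37

Amplification A = ΔT/ΔT₀ = 7.51/2.7 = 2.781.
Total gain g = 1 − 1/A = 1 − 1/2.781 = 0.6404.
Known gains sum to 0.0393 + 0.156 + 0.0773 = 0.2726.
g_wv = 0.6404 − 0.2726 = 0.37.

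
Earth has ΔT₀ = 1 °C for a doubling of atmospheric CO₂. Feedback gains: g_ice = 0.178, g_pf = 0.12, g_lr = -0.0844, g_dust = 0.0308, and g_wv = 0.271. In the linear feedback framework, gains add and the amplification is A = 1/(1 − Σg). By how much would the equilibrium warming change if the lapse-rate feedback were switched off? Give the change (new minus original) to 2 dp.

0.44 °C

Original: g = 0.5154, ΔT = 1/(1−0.5154) = 2.0636 °C.
Without lapse-rate: g' = 0.5998, ΔT' = 1/(1−0.5998) = 2.4988 °C.
Change = 2.4988 − 2.0636 = 0.44 °C.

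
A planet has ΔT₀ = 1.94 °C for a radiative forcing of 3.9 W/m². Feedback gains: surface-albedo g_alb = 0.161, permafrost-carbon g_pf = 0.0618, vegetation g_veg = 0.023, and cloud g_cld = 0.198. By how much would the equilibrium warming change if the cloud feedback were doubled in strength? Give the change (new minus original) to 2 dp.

1.93 °C

Original: g = 0.4438, ΔT = 1.94/(1−0.4438) = 3.4880 °C.
With doubled cloud: g' = 0.6418, ΔT' = 1.94/(1−0.6418) = 5.4160 °C.
Change = 5.4160 − 3.4880 = 1.93 °C.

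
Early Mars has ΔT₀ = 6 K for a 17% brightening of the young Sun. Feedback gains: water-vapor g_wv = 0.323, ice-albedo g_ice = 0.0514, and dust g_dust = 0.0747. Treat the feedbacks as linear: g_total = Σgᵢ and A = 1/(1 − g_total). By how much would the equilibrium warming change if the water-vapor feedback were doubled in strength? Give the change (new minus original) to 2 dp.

Original: g = 0.4491, ΔT = 6/(1−0.4491) = 10.8913 K.
With doubled water-vapor: g' = 0.7721, ΔT' = 6/(1−0.7721) = 26.3273 K.
Change = 26.3273 − 10.8913 = 15.44 K.

15.44 K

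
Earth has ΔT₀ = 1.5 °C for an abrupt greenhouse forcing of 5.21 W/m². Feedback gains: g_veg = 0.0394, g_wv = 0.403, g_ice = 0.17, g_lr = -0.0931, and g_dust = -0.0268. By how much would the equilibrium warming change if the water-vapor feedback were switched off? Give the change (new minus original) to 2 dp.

Original: g = 0.4925, ΔT = 1.5/(1−0.4925) = 2.9557 °C.
Without water-vapor: g' = 0.0895, ΔT' = 1.5/(1−0.0895) = 1.6474 °C.
Change = 1.6474 − 2.9557 = -1.31 °C.

-1.31 °C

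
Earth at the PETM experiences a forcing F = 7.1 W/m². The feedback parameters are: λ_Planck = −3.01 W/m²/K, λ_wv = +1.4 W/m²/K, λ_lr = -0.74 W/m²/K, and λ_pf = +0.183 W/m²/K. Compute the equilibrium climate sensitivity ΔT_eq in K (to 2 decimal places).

3.28 K

Net feedback parameter λ = (−3.01) + (+1.4) + (-0.74) + (+0.183) = -2.167 W/m²/K.
ΔT = −F/λ = −7.1/(-2.167) = 3.28 K.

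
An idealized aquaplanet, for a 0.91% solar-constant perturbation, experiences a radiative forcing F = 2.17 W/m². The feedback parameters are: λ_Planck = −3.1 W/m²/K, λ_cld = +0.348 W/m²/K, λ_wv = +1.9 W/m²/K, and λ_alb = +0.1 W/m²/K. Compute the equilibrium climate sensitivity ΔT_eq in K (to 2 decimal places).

2.89 K

Net feedback parameter λ = (−3.1) + (+0.348) + (+1.9) + (+0.1) = -0.752 W/m²/K.
ΔT = −F/λ = −2.17/(-0.752) = 2.89 K.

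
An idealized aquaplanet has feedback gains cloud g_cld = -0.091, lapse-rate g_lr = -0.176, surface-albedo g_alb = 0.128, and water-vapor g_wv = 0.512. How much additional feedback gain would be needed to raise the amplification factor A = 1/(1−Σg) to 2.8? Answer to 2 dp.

Current total gain = 0.373.
Target gain for A = 2.8: g* = 1 − 1/2.8 = 0.6429.
Additional gain needed = 0.6429 − 0.373 = 0.27.

0.27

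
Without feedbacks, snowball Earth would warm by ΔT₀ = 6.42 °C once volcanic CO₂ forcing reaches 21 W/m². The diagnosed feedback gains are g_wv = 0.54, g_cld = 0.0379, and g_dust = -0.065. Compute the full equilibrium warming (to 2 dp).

13.18 °C

Total gain g = 0.54 + 0.0379 − 0.065 = 0.5129.
Amplification A = 1/(1 − 0.5129) = 2.053.
ΔT = 6.42 × 2.053 = 13.18 °C.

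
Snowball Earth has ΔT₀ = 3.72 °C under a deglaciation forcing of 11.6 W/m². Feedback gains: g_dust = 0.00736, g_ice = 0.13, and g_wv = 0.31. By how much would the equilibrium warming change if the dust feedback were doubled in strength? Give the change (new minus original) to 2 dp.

Original: g = 0.44736, ΔT = 3.72/(1−0.44736) = 6.7313 °C.
With doubled dust: g' = 0.45472, ΔT' = 3.72/(1−0.45472) = 6.8222 °C.
Change = 6.8222 − 6.7313 = 0.09 °C.

0.09 °C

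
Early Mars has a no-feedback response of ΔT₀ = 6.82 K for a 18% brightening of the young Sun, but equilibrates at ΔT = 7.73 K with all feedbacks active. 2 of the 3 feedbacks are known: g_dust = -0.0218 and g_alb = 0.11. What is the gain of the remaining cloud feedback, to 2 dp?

0.03

Amplification A = ΔT/ΔT₀ = 7.73/6.82 = 1.133.
Total gain g = 1 − 1/A = 1 − 1/1.133 = 0.1174.
Known gains sum to -0.0218 + 0.11 = 0.0882.
g_cld = 0.1174 − 0.0882 = 0.03.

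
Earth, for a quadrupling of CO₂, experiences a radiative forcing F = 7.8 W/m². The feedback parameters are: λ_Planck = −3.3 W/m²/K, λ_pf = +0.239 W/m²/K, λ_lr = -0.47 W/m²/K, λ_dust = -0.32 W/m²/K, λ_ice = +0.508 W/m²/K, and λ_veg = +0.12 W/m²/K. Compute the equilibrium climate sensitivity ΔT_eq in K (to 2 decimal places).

2.42 K

Net feedback parameter λ = (−3.3) + (+0.239) + (-0.47) + (-0.32) + (+0.508) + (+0.12) = -3.223 W/m²/K.
ΔT = −F/λ = −7.8/(-3.223) = 2.42 K.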